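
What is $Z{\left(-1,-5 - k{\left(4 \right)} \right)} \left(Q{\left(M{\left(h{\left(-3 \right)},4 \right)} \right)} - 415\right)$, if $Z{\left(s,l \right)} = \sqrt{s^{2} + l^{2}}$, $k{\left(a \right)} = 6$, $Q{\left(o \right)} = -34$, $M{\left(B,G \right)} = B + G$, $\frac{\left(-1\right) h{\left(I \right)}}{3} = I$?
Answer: $- 449 \sqrt{122} \approx -4959.4$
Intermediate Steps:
$h{\left(I \right)} = - 3 I$
$Z{\left(s,l \right)} = \sqrt{l^{2} + s^{2}}$
$Z{\left(-1,-5 - k{\left(4 \right)} \right)} \left(Q{\left(M{\left(h{\left(-3 \right)},4 \right)} \right)} - 415\right) = \sqrt{\left(-5 - 6\right)^{2} + \left(-1\right)^{2}} \left(-34 - 415\right) = \sqrt{\left(-5 - 6\right)^{2} + 1} \left(-449\right) = \sqrt{\left(-11\right)^{2} + 1} \left(-449\right) = \sqrt{121 + 1} \left(-449\right) = \sqrt{122} \left(-449\right) = - 449 \sqrt{122}$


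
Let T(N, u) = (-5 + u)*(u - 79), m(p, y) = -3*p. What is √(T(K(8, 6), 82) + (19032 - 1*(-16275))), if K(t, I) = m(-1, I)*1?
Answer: √35538 ≈ 188.52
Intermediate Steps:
K(t, I) = 3 (K(t, I) = -3*(-1)*1 = 3*1 = 3)
T(N, u) = (-79 + u)*(-5 + u) (T(N, u) = (-5 + u)*(-79 + u) = (-79 + u)*(-5 + u))
√(T(K(8, 6), 82) + (19032 - 1*(-16275))) = √((395 + 82² - 84*82) + (19032 - 1*(-16275))) = √((395 + 6724 - 6888) + (19032 + 16275)) = √(231 + 35307) = √35538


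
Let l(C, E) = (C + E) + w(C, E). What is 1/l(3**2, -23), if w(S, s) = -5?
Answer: -1/19 ≈ -0.052632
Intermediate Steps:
l(C, E) = -5 + C + E (l(C, E) = (C + E) - 5 = -5 + C + E)
1/l(3**2, -23) = 1/(-5 + 3**2 - 23) = 1/(-5 + 9 - 23) = 1/(-19) = -1/19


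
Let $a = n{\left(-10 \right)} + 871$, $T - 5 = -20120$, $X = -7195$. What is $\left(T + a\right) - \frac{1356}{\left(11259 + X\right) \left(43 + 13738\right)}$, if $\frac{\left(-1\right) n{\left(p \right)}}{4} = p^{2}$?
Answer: $- \frac{275045387763}{14001496} \approx -19644.0$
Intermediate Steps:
$T = -20115$ ($T = 5 - 20120 = -20115$)
$n{\left(p \right)} = - 4 p^{2}$
$a = 471$ ($a = - 4 \left(-10\right)^{2} + 871 = \left(-4\right) 100 + 871 = -400 + 871 = 471$)
$\left(T + a\right) - \frac{1356}{\left(11259 + X\right) \left(43 + 13738\right)} = \left(-20115 + 471\right) - \frac{1356}{\left(11259 - 7195\right) \left(43 + 13738\right)} = -19644 - \frac{1356}{4064 \cdot 13781} = -19644 - \frac{1356}{56005984} = -19644 - \frac{339}{14001496} = - \frac{275045387763}{14001496}$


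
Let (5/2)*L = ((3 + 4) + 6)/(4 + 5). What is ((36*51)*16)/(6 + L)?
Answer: 165240/37 ≈ 4465.9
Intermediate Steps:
L = 26/45 (L = 2*(((3 + 4) + 6)/(4 + 5))/5 = 2*((7 + 6)/9)/5 = 2*(13*(⅑))/5 = (⅖)*(13/9) = 26/45 ≈ 0.57778)
((36*51)*16)/(6 + L) = ((36*51)*16)/(6 + 26/45) = (1836*16)/(296/45) = (45/296)*29376 = 165240/37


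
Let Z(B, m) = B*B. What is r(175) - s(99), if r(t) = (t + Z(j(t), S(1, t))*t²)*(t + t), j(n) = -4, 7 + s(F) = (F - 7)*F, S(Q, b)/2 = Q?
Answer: 171552149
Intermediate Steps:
S(Q, b) = 2*Q
s(F) = -7 + F*(-7 + F) (s(F) = -7 + (F - 7)*F = -7 + (-7 + F)*F = -7 + F*(-7 + F))
Z(B, m) = B²
r(t) = 2*t*(t + 16*t²) (r(t) = (t + (-4)²*t²)*(t + t) = (t + 16*t²)*(2*t) = 2*t*(t + 16*t²))
r(175) - s(99) = 175²*(2 + 32*175) - (-7 + 99² - 7*99) = 30625*(2 + 5600) - (-7 + 9801 - 693) = 30625*5602 - 1*9101 = 171561250 - 9101 = 171552149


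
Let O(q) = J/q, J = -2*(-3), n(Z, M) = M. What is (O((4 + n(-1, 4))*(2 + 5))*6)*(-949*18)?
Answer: -76869/7 ≈ -10981.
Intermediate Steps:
J = 6
O(q) = 6/q
(O((4 + n(-1, 4))*(2 + 5))*6)*(-949*18) = ((6/(((4 + 4)*(2 + 5))))*6)*(-949*18) = ((6/((8*7)))*6)*(-17082) = ((6/56)*6)*(-17082) = ((6*(1/56))*6)*(-17082) = ((3/28)*6)*(-17082) = (9/14)*(-17082) = -76869/7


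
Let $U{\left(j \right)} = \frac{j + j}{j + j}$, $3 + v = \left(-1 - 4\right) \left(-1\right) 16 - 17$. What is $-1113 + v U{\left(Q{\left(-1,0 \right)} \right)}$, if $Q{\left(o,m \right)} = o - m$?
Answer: $-1053$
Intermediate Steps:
$v = 60$ ($v = -3 - \left(17 - \left(-1 - 4\right) \left(-1\right) 16\right) = -3 - \left(17 - \left(-5\right) \left(-1\right) 16\right) = -3 + \left(5 \cdot 16 - 17\right) = -3 + \left(80 - 17\right) = -3 + 63 = 60$)
$U{\left(j \right)} = 1$ ($U{\left(j \right)} = \frac{2 j}{2 j} = 2 j \frac{1}{2 j} = 1$)
$-1113 + v U{\left(Q{\left(-1,0 \right)} \right)} = -1113 + 60 \cdot 1 = -1113 + 60 = -1053$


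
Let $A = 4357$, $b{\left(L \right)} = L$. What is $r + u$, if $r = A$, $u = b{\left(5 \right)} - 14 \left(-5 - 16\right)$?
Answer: $4656$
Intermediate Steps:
$u = 299$ ($u = 5 - 14 \left(-5 - 16\right) = 5 - -294 = 5 + 294 = 299$)
$r = 4357$
$r + u = 4357 + 299 = 4656$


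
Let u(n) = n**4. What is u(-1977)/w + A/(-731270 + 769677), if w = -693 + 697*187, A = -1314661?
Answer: 586728165195561281/4979313922 ≈ 1.1783e+8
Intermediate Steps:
w = 129646 (w = -693 + 130339 = 129646)
u(-1977)/w + A/(-731270 + 769677) = (-1977)**4/129646 - 1314661/(-731270 + 769677) = 15276598943841*(1/129646) - 1314661/38407 = 15276598943841/129646 - 1314661*1/38407 = 15276598943841/129646 - 1314661/38407 = 586728165195561281/4979313922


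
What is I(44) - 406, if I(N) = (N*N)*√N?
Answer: -406 + 3872*√11 ≈ 12436.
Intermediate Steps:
I(N) = N^(5/2) (I(N) = N²*√N = N^(5/2))
I(44) - 406 = 44^(5/2) - 406 = 3872*√11 - 406 = -406 + 3872*√11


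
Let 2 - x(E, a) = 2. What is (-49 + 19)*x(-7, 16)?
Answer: 0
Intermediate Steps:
x(E, a) = 0 (x(E, a) = 2 - 1*2 = 2 - 2 = 0)
(-49 + 19)*x(-7, 16) = (-49 + 19)*0 = -30*0 = 0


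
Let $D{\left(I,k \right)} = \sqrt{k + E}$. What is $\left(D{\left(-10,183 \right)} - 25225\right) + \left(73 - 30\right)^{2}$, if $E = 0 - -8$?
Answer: $-23376 + \sqrt{191} \approx -23362.0$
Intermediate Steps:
$E = 8$ ($E = 0 + 8 = 8$)
$D{\left(I,k \right)} = \sqrt{8 + k}$ ($D{\left(I,k \right)} = \sqrt{k + 8} = \sqrt{8 + k}$)
$\left(D{\left(-10,183 \right)} - 25225\right) + \left(73 - 30\right)^{2} = \left(\sqrt{8 + 183} - 25225\right) + \left(73 - 30\right)^{2} = \left(\sqrt{191} - 25225\right) + 43^{2} = \left(-25225 + \sqrt{191}\right) + 1849 = -23376 + \sqrt{191}$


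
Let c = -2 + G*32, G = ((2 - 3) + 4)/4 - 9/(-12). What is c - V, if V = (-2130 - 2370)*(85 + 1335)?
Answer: 6390046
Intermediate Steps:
G = 3/2 (G = (-1 + 4)*(¼) - 9*(-1/12) = 3*(¼) + ¾ = ¾ + ¾ = 3/2 ≈ 1.5000)
V = -6390000 (V = -4500*1420 = -6390000)
c = 46 (c = -2 + (3/2)*32 = -2 + 48 = 46)
c - V = 46 - 1*(-6390000) = 46 + 6390000 = 6390046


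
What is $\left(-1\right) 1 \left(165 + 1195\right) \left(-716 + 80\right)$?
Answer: $864960$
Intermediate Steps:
$\left(-1\right) 1 \left(165 + 1195\right) \left(-716 + 80\right) = - 1360 \left(-636\right) = \left(-1\right) \left(-864960\right) = 864960$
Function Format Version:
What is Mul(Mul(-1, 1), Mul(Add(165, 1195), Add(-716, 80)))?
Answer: 864960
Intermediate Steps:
Mul(Mul(-1, 1), Mul(Add(165, 1195), Add(-716, 80))) = Mul(-1, Mul(1360, -636)) = Mul(-1, -864960) = 864960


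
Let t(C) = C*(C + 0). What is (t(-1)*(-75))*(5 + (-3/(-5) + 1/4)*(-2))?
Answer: -495/2 ≈ -247.50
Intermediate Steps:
t(C) = C² (t(C) = C*C = C²)
(t(-1)*(-75))*(5 + (-3/(-5) + 1/4)*(-2)) = ((-1)²*(-75))*(5 + (-3/(-5) + 1/4)*(-2)) = (1*(-75))*(5 + (-3*(-⅕) + 1*(¼))*(-2)) = -75*(5 + (⅗ + ¼)*(-2)) = -75*(5 + (17/20)*(-2)) = -75*(5 - 17/10) = -75*33/10 = -495/2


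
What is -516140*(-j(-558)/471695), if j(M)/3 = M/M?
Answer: 309684/94339 ≈ 3.2827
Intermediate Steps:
j(M) = 3 (j(M) = 3*(M/M) = 3*1 = 3)
-516140*(-j(-558)/471695) = -516140/((-471695/3)) = -516140/((-471695*⅓)) = -516140/(-471695/3) = -516140*(-3/471695) = 309684/94339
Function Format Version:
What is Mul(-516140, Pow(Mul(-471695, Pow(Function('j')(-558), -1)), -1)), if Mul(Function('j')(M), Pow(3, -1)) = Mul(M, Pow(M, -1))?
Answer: Rational(309684, 94339) ≈ 3.2827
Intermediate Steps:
Function('j')(M) = 3 (Function('j')(M) = Mul(3, Mul(M, Pow(M, -1))) = Mul(3, 1) = 3)
Mul(-516140, Pow(Mul(-471695, Pow(Function('j')(-558), -1)), -1)) = Mul(-516140, Pow(Mul(-471695, Pow(3, -1)), -1)) = Mul(-516140, Pow(Mul(-471695, Rational(1, 3)), -1)) = Mul(-516140, Pow(Rational(-471695, 3), -1)) = Mul(-516140, Rational(-3, 471695)) = Rational(309684, 94339)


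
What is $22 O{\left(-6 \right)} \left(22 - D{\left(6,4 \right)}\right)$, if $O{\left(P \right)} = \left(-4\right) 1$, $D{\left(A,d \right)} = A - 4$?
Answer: $-1760$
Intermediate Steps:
$D{\left(A,d \right)} = -4 + A$ ($D{\left(A,d \right)} = A - 4 = -4 + A$)
$O{\left(P \right)} = -4$
$22 O{\left(-6 \right)} \left(22 - D{\left(6,4 \right)}\right) = 22 \left(-4\right) \left(22 - \left(-4 + 6\right)\right) = - 88 \left(22 - 2\right) = \left(-88\right) 20 = -1760$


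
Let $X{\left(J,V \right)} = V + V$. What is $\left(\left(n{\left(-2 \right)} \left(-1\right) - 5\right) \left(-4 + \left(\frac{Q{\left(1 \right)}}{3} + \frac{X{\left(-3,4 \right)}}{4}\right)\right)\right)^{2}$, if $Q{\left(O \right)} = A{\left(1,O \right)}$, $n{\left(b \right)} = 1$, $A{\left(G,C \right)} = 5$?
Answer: $4$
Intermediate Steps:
$X{\left(J,V \right)} = 2 V$
$Q{\left(O \right)} = 5$
$\left(\left(n{\left(-2 \right)} \left(-1\right) - 5\right) \left(-4 + \left(\frac{Q{\left(1 \right)}}{3} + \frac{X{\left(-3,4 \right)}}{4}\right)\right)\right)^{2} = \left(\left(1 \left(-1\right) - 5\right) \left(-4 + \left(\frac{5}{3} + \frac{2 \cdot 4}{4}\right)\right)\right)^{2} = \left(\left(-1 - 5\right) \left(-4 + \left(5 \cdot \frac{1}{3} + 8 \cdot \frac{1}{4}\right)\right)\right)^{2} = \left(- 6 \left(-4 + \left(\frac{5}{3} + 2\right)\right)\right)^{2} = \left(- 6 \left(-4 + \frac{11}{3}\right)\right)^{2} = \left(\left(-6\right) \left(- \frac{1}{3}\right)\right)^{2} = 2^{2} = 4$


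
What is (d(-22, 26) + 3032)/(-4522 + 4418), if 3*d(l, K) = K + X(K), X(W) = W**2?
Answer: -1633/52 ≈ -31.404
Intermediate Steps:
d(l, K) = K/3 + K**2/3 (d(l, K) = (K + K**2)/3 = K/3 + K**2/3)
(d(-22, 26) + 3032)/(-4522 + 4418) = ((1/3)*26*(1 + 26) + 3032)/(-4522 + 4418) = ((1/3)*26*27 + 3032)/(-104) = (234 + 3032)*(-1/104) = 3266*(-1/104) = -1633/52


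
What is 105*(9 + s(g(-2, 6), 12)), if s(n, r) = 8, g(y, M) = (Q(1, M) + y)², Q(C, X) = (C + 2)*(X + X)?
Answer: 1785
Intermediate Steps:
Q(C, X) = 2*X*(2 + C) (Q(C, X) = (2 + C)*(2*X) = 2*X*(2 + C))
g(y, M) = (y + 6*M)² (g(y, M) = (2*M*(2 + 1) + y)² = (2*M*3 + y)² = (6*M + y)² = (y + 6*M)²)
105*(9 + s(g(-2, 6), 12)) = 105*(9 + 8) = 105*17 = 1785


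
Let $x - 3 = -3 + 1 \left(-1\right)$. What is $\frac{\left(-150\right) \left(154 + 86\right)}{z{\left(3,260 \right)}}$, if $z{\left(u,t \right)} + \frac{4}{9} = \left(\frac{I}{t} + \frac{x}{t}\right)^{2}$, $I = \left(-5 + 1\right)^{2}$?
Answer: $\frac{175219200}{2147} \approx 81611.0$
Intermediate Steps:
$x = -1$ ($x = 3 + \left(-3 + 1 \left(-1\right)\right) = 3 - 4 = -1$)
$I = 16$ ($I = \left(-4\right)^{2} = 16$)
$z{\left(u,t \right)} = - \frac{4}{9} + \frac{225}{t^{2}}$ ($z{\left(u,t \right)} = - \frac{4}{9} + \left(\frac{16}{t} - \frac{1}{t}\right)^{2} = - \frac{4}{9} + \left(\frac{15}{t}\right)^{2} = - \frac{4}{9} + \frac{225}{t^{2}}$)
$\frac{\left(-150\right) \left(154 + 86\right)}{z{\left(3,260 \right)}} = \frac{\left(-150\right) \left(154 + 86\right)}{- \frac{4}{9} + \frac{225}{67600}} = \frac{\left(-150\right) 240}{- \frac{4}{9} + 225 \cdot \frac{1}{67600}} = - \frac{36000}{- \frac{4}{9} + \frac{9}{2704}} = - \frac{36000}{- \frac{10735}{24336}} = \left(-36000\right) \left(- \frac{24336}{10735}\right) = \frac{175219200}{2147}$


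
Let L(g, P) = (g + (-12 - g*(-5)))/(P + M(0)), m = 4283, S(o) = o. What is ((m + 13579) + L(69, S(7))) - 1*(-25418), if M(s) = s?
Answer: 303362/7 ≈ 43337.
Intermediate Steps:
L(g, P) = (-12 + 6*g)/P (L(g, P) = (g + (-12 - g*(-5)))/(P + 0) = (g + (-12 - (-5)*g))/P = (g + (-12 + 5*g))/P = (-12 + 6*g)/P)
((m + 13579) + L(69, S(7))) - 1*(-25418) = ((4283 + 13579) + 6*(-2 + 69)/7) - 1*(-25418) = (17862 + 6*(⅐)*67) + 25418 = (17862 + 402/7) + 25418 = 125436/7 + 25418 = 303362/7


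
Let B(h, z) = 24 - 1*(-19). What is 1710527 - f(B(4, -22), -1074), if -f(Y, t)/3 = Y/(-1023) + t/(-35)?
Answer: 20416236942/11935 ≈ 1.7106e+6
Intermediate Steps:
B(h, z) = 43 (B(h, z) = 24 + 19 = 43)
f(Y, t) = Y/341 + 3*t/35 (f(Y, t) = -3*(Y/(-1023) + t/(-35)) = -3*(Y*(-1/1023) + t*(-1/35)) = -3*(-Y/1023 - t/35) = -3*(-t/35 - Y/1023) = Y/341 + 3*t/35)
1710527 - f(B(4, -22), -1074) = 1710527 - ((1/341)*43 + (3/35)*(-1074)) = 1710527 - (43/341 - 3222/35) = 1710527 - 1*(-1097197/11935) = 1710527 + 1097197/11935 = 20416236942/11935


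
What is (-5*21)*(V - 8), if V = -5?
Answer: 1365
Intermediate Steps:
(-5*21)*(V - 8) = (-5*21)*(-5 - 8) = -105*(-13) = 1365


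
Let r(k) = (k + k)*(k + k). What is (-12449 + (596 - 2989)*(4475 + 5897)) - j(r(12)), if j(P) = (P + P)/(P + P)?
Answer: -24832646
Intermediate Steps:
r(k) = 4*k² (r(k) = (2*k)*(2*k) = 4*k²)
j(P) = 1 (j(P) = (2*P)/((2*P)) = (2*P)*(1/(2*P)) = 1)
(-12449 + (596 - 2989)*(4475 + 5897)) - j(r(12)) = (-12449 + (596 - 2989)*(4475 + 5897)) - 1*1 = (-12449 - 2393*10372) - 1 = (-12449 - 24820196) - 1 = -24832645 - 1 = -24832646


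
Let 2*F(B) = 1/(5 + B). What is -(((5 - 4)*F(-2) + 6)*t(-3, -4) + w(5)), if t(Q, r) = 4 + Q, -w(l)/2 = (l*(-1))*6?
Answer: -397/6 ≈ -66.167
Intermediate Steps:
w(l) = 12*l (w(l) = -2*l*(-1)*6 = -2*(-l)*6 = -(-12)*l = 12*l)
F(B) = 1/(2*(5 + B))
-(((5 - 4)*F(-2) + 6)*t(-3, -4) + w(5)) = -(((5 - 4)*(1/(2*(5 - 2))) + 6)*(4 - 3) + 12*5) = -((1*((½)/3) + 6)*1 + 60) = -((1*((½)*(⅓)) + 6)*1 + 60) = -((1*(⅙) + 6)*1 + 60) = -((⅙ + 6)*1 + 60) = -((37/6)*1 + 60) = -(37/6 + 60) = -1*397/6 = -397/6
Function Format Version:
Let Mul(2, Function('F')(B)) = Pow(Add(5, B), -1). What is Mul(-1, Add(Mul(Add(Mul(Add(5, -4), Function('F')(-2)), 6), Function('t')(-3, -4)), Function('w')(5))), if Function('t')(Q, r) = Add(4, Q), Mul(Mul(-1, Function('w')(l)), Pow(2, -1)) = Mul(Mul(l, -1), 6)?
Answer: Rational(-397, 6) ≈ -66.167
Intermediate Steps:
Function('w')(l) = Mul(12, l) (Function('w')(l) = Mul(-2, Mul(Mul(l, -1), 6)) = Mul(-2, Mul(Mul(-1, l), 6)) = Mul(-2, Mul(-6, l)) = Mul(12, l))
Function('F')(B) = Mul(Rational(1, 2), Pow(Add(5, B), -1))
Mul(-1, Add(Mul(Add(Mul(Add(5, -4), Function('F')(-2)), 6), Function('t')(-3, -4)), Function('w')(5))) = Mul(-1, Add(Mul(Add(Mul(Add(5, -4), Mul(Rational(1, 2), Pow(Add(5, -2), -1))), 6), Add(4, -3)), Mul(12, 5))) = Mul(-1, Add(Mul(Add(Mul(1, Mul(Rational(1, 2), Pow(3, -1))), 6), 1), 60)) = Mul(-1, Add(Mul(Add(Mul(1, Mul(Rational(1, 2), Rational(1, 3))), 6), 1), 60)) = Mul(-1, Add(Mul(Add(Mul(1, Rational(1, 6)), 6), 1), 60)) = Mul(-1, Add(Mul(Add(Rational(1, 6), 6), 1), 60)) = Mul(-1, Add(Mul(Rational(37, 6), 1), 60)) = Mul(-1, Add(Rational(37, 6), 60)) = Mul(-1, Rational(397, 6)) = Rational(-397, 6)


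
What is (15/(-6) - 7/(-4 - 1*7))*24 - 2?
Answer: -514/11 ≈ -46.727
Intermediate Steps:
(15/(-6) - 7/(-4 - 1*7))*24 - 2 = (15*(-⅙) - 7/(-4 - 7))*24 - 2 = (-5/2 - 7/(-11))*24 - 2 = (-5/2 - 7*(-1/11))*24 - 2 = (-5/2 + 7/11)*24 - 2 = -41/22*24 - 2 = -492/11 - 2 = -514/11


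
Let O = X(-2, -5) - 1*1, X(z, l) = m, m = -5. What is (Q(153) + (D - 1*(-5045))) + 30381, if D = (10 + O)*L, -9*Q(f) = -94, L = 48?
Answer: 320656/9 ≈ 35628.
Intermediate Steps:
X(z, l) = -5
Q(f) = 94/9 (Q(f) = -⅑*(-94) = 94/9)
O = -6 (O = -5 - 1*1 = -5 - 1 = -6)
D = 192 (D = (10 - 6)*48 = 4*48 = 192)
(Q(153) + (D - 1*(-5045))) + 30381 = (94/9 + (192 - 1*(-5045))) + 30381 = (94/9 + (192 + 5045)) + 30381 = (94/9 + 5237) + 30381 = 47227/9 + 30381 = 320656/9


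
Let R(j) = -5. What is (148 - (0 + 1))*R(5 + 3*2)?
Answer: -735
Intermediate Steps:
(148 - (0 + 1))*R(5 + 3*2) = (148 - (0 + 1))*(-5) = (148 - 1*1)*(-5) = (148 - 1)*(-5) = 147*(-5) = -735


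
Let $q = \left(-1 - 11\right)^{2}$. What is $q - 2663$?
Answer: $-2519$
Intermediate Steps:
$q = 144$ ($q = \left(-12\right)^{2} = 144$)
$q - 2663 = 144 - 2663 = -2519$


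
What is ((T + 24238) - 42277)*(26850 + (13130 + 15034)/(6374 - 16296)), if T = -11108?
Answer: -3882053020896/4961 ≈ -7.8251e+8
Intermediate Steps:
((T + 24238) - 42277)*(26850 + (13130 + 15034)/(6374 - 16296)) = ((-11108 + 24238) - 42277)*(26850 + (13130 + 15034)/(6374 - 16296)) = (13130 - 42277)*(26850 + 28164/(-9922)) = -29147*(26850 + 28164*(-1/9922)) = -29147*(26850 - 14082/4961) = -29147*133188768/4961 = -3882053020896/4961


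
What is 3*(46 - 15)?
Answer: 93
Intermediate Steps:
3*(46 - 15) = 3*31 = 93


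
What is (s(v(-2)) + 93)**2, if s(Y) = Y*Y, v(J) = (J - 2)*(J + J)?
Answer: 121801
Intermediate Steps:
v(J) = 2*J*(-2 + J) (v(J) = (-2 + J)*(2*J) = 2*J*(-2 + J))
s(Y) = Y**2
(s(v(-2)) + 93)**2 = ((2*(-2)*(-2 - 2))**2 + 93)**2 = ((2*(-2)*(-4))**2 + 93)**2 = (16**2 + 93)**2 = (256 + 93)**2 = 349**2 = 121801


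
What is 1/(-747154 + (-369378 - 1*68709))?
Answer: -1/1185241 ≈ -8.4371e-7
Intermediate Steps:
1/(-747154 + (-369378 - 1*68709)) = 1/(-747154 + (-369378 - 68709)) = 1/(-747154 - 438087) = 1/(-1185241) = -1/1185241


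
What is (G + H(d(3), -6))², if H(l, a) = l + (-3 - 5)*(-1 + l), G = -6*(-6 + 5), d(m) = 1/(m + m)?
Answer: 5929/36 ≈ 164.69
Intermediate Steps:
d(m) = 1/(2*m)
G = 6 (G = -6*(-1) = 6)
H(l, a) = 8 - 7*l (H(l, a) = l - 8*(-1 + l) = l + (8 - 8*l) = 8 - 7*l)
(G + H(d(3), -6))² = (6 + (8 - 7/(2*3)))² = (6 + (8 - 7*⅙))² = (6 + (8 - 7/6))² = (6 + 41/6)² = (77/6)² = 5929/36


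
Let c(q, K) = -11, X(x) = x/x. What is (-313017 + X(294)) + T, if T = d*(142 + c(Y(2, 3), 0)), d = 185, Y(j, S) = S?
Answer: -288781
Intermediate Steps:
X(x) = 1
T = 24235 (T = 185*(142 - 11) = 185*131 = 24235)
(-313017 + X(294)) + T = (-313017 + 1) + 24235 = -313016 + 24235 = -288781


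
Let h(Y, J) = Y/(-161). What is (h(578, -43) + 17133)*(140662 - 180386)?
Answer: -109552237540/161 ≈ -6.8045e+8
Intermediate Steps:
h(Y, J) = -Y/161 (h(Y, J) = Y*(-1/161) = -Y/161)
(h(578, -43) + 17133)*(140662 - 180386) = (-1/161*578 + 17133)*(140662 - 180386) = (-578/161 + 17133)*(-39724) = (2757835/161)*(-39724) = -109552237540/161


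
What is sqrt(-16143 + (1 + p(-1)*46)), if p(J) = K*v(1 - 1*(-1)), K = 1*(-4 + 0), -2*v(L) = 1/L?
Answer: 4*I*sqrt(1006) ≈ 126.87*I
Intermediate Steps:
v(L) = -1/(2*L)
K = -4 (K = 1*(-4) = -4)
p(J) = 1 (p(J) = -(-2)/(1 - 1*(-1)) = -(-2)/(1 + 1) = -(-2)/2 = -4*(-1/4) = 1)
sqrt(-16143 + (1 + p(-1)*46)) = sqrt(-16143 + (1 + 1*46)) = sqrt(-16143 + (1 + 46)) = sqrt(-16143 + 47) = sqrt(-16096) = 4*I*sqrt(1006)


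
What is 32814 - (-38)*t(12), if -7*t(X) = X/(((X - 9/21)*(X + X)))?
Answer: 2657915/81 ≈ 32814.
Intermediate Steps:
t(X) = -1/(14*(-3/7 + X)) (t(X) = -X/(7*((X - 9/21)*(X + X))) = -X/(7*((X - 9*1/21)*(2*X))) = -X/(7*((X - 3/7)*(2*X))) = -X/(7*((-3/7 + X)*(2*X))) = -X/(7*(2*X*(-3/7 + X))) = -X*1/(2*X*(-3/7 + X))/7 = -1/(14*(-3/7 + X)))
32814 - (-38)*t(12) = 32814 - (-38)*(-1/(-6 + 14*12)) = 32814 - (-38)*(-1/(-6 + 168)) = 32814 - (-38)*(-1/162) = 32814 - (-38)*(-1*1/162) = 32814 - (-38)*(-1)/162 = 32814 - 1*19/81 = 32814 - 19/81 = 2657915/81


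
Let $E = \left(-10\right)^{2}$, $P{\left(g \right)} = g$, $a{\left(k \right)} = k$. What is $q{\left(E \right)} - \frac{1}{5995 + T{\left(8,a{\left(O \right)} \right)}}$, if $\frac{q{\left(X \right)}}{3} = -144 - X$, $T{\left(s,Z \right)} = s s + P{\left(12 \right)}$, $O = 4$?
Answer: $- \frac{4443973}{6071} \approx -732.0$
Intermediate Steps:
$T{\left(s,Z \right)} = 12 + s^{2}$ ($T{\left(s,Z \right)} = s s + 12 = s^{2} + 12 = 12 + s^{2}$)
$E = 100$
$q{\left(X \right)} = -432 - 3 X$ ($q{\left(X \right)} = 3 \left(-144 - X\right) = -432 - 3 X$)
$q{\left(E \right)} - \frac{1}{5995 + T{\left(8,a{\left(O \right)} \right)}} = \left(-432 - 300\right) - \frac{1}{5995 + \left(12 + 8^{2}\right)} = \left(-432 - 300\right) - \frac{1}{5995 + \left(12 + 64\right)} = -732 - \frac{1}{5995 + 76} = -732 - \frac{1}{6071} = - \frac{4443973}{6071}$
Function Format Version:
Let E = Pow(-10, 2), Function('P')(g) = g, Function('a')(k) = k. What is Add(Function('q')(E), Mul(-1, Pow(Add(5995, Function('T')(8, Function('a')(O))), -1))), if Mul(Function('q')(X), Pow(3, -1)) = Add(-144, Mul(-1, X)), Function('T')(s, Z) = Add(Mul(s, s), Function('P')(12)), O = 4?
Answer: Rational(-4443973, 6071) ≈ -732.00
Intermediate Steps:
Function('T')(s, Z) = Add(12, Pow(s, 2)) (Function('T')(s, Z) = Add(Mul(s, s), 12) = Add(Pow(s, 2), 12) = Add(12, Pow(s, 2)))
E = 100
Function('q')(X) = Add(-432, Mul(-3, X)) (Function('q')(X) = Mul(3, Add(-144, Mul(-1, X))) = Add(-432, Mul(-3, X)))
Add(Function('q')(E), Mul(-1, Pow(Add(5995, Function('T')(8, Function('a')(O))), -1))) = Add(Add(-432, Mul(-3, 100)), Mul(-1, Pow(Add(5995, Add(12, Pow(8, 2))), -1))) = Add(Add(-432, -300), Mul(-1, Pow(Add(5995, Add(12, 64)), -1))) = Add(-732, Mul(-1, Pow(Add(5995, 76), -1))) = Add(-732, Mul(-1, Pow(6071, -1))) = Add(-732, Mul(-1, Rational(1, 6071))) = Add(-732, Rational(-1, 6071)) = Rational(-4443973, 6071)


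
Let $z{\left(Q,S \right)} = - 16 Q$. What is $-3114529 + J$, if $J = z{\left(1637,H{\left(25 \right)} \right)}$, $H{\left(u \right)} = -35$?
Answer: $-3140721$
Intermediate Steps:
$J = -26192$ ($J = \left(-16\right) 1637 = -26192$)
$-3114529 + J = -3114529 - 26192 = -3140721$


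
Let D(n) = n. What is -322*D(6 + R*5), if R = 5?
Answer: -9982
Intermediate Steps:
-322*D(6 + R*5) = -322*(6 + 5*5) = -322*(6 + 25) = -322*31 = -9982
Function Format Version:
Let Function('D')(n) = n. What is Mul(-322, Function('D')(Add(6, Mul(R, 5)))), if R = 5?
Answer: -9982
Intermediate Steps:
Mul(-322, Function('D')(Add(6, Mul(R, 5)))) = Mul(-322, Add(6, Mul(5, 5))) = Mul(-322, Add(6, 25)) = Mul(-322, 31) = -9982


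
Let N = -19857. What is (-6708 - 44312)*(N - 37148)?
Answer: 2908395100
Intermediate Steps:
(-6708 - 44312)*(N - 37148) = (-6708 - 44312)*(-19857 - 37148) = -51020*(-57005) = 2908395100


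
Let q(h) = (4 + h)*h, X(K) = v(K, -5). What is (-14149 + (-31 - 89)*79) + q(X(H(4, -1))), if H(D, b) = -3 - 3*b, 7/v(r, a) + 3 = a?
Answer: -1512431/64 ≈ -23632.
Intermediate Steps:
v(r, a) = 7/(-3 + a)
X(K) = -7/8 (X(K) = 7/(-3 - 5) = 7/(-8) = 7*(-1/8) = -7/8)
q(h) = h*(4 + h)
(-14149 + (-31 - 89)*79) + q(X(H(4, -1))) = (-14149 + (-31 - 89)*79) - 7*(4 - 7/8)/8 = (-14149 - 120*79) - 7/8*25/8 = (-14149 - 9480) - 175/64 = -23629 - 175/64 = -1512431/64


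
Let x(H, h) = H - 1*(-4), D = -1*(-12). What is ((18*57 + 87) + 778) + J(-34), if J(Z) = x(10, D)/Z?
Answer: 32140/17 ≈ 1890.6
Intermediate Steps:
D = 12
x(H, h) = 4 + H (x(H, h) = H + 4 = 4 + H)
J(Z) = 14/Z (J(Z) = (4 + 10)/Z = 14/Z)
((18*57 + 87) + 778) + J(-34) = ((18*57 + 87) + 778) + 14/(-34) = ((1026 + 87) + 778) + 14*(-1/34) = (1113 + 778) - 7/17 = 1891 - 7/17 = 32140/17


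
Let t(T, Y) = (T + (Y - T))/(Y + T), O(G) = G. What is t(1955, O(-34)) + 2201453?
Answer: 248764187/113 ≈ 2.2015e+6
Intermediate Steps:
t(T, Y) = Y/(T + Y)
t(1955, O(-34)) + 2201453 = -34/(1955 - 34) + 2201453 = -34/1921 + 2201453 = -34*1/1921 + 2201453 = -2/113 + 2201453 = 248764187/113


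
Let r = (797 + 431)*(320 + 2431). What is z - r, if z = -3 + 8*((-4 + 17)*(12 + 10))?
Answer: -3375943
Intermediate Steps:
r = 3378228 (r = 1228*2751 = 3378228)
z = 2285 (z = -3 + 8*(13*22) = -3 + 8*286 = -3 + 2288 = 2285)
z - r = 2285 - 1*3378228 = 2285 - 3378228 = -3375943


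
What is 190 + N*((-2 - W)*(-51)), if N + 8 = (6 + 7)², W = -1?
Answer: 8401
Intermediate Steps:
N = 161 (N = -8 + (6 + 7)² = -8 + 13² = -8 + 169 = 161)
190 + N*((-2 - W)*(-51)) = 190 + 161*((-2 - 1*(-1))*(-51)) = 190 + 161*((-2 + 1)*(-51)) = 190 + 161*(-1*(-51)) = 190 + 161*51 = 190 + 8211 = 8401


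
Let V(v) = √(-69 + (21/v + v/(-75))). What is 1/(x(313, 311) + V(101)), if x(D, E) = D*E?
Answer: 737373225/71778122372476 - 5*I*√160984203/71778122372476 ≈ 1.0273e-5 - 8.8383e-10*I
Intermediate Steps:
V(v) = √(-69 + 21/v - v/75) (V(v) = √(-69 + (21/v + v*(-1/75))) = √(-69 + (21/v - v/75)) = √(-69 + 21/v - v/75))
1/(x(313, 311) + V(101)) = 1/(313*311 + √(-15525 - 3*101 + 4725/101)/15) = 1/(97343 + √(-15525 - 303 + 4725*(1/101))/15) = 1/(97343 + √(-15525 - 303 + 4725/101)/15) = 1/(97343 + √(-1593903/101)/15) = 1/(97343 + (I*√160984203/101)/15) = 1/(97343 + I*√160984203/1515)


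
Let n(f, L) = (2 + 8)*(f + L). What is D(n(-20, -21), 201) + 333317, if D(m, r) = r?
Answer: 333518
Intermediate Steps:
n(f, L) = 10*L + 10*f (n(f, L) = 10*(L + f) = 10*L + 10*f)
D(n(-20, -21), 201) + 333317 = 201 + 333317 = 333518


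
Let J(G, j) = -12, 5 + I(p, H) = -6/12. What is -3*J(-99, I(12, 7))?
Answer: 36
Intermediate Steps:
I(p, H) = -11/2 (I(p, H) = -5 - 6/12 = -5 - 6*1/12 = -5 - ½ = -11/2)
-3*J(-99, I(12, 7)) = -3*(-12) = -1*(-36) = 36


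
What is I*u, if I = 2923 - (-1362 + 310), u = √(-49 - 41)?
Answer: 11925*I*√10 ≈ 37710.0*I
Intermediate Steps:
u = 3*I*√10 (u = √(-90) = 3*I*√10 ≈ 9.4868*I)
I = 3975 (I = 2923 - 1*(-1052) = 2923 + 1052 = 3975)
I*u = 3975*(3*I*√10) = 11925*I*√10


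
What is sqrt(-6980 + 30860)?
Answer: 2*sqrt(5970) ≈ 154.53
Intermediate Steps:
sqrt(-6980 + 30860) = sqrt(23880) = 2*sqrt(5970)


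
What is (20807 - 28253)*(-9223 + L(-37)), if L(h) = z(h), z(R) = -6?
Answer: 68719134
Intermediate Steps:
L(h) = -6
(20807 - 28253)*(-9223 + L(-37)) = (20807 - 28253)*(-9223 - 6) = -7446*(-9229) = 68719134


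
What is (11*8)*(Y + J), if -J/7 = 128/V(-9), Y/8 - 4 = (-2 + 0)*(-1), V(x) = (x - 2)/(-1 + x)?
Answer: -67456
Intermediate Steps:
V(x) = (-2 + x)/(-1 + x)
Y = 48 (Y = 32 + 8*((-2 + 0)*(-1)) = 32 + 8*(-2*(-1)) = 32 + 8*2 = 32 + 16 = 48)
J = -8960/11 (J = -896/((-2 - 9)/(-1 - 9)) = -896/(-11/(-10)) = -896/((-⅒*(-11))) = -896/11/10 = -896*10/11 = -7*1280/11 = -8960/11 ≈ -814.54)
(11*8)*(Y + J) = (11*8)*(48 - 8960/11) = 88*(-8432/11) = -67456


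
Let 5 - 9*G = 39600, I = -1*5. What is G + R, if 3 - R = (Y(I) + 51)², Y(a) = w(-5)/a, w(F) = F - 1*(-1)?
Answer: -1592929/225 ≈ -7079.7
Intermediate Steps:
I = -5
w(F) = 1 + F (w(F) = F + 1 = 1 + F)
Y(a) = -4/a (Y(a) = (1 - 5)/a = -4/a)
G = -39595/9 (G = 5/9 - ⅑*39600 = 5/9 - 4400 = -39595/9 ≈ -4399.4)
R = -67006/25 (R = 3 - (-4/(-5) + 51)² = 3 - (-4*(-⅕) + 51)² = 3 - (⅘ + 51)² = 3 - (259/5)² = 3 - 1*67081/25 = 3 - 67081/25 = -67006/25 ≈ -2680.2)
G + R = -39595/9 - 67006/25 = -1592929/225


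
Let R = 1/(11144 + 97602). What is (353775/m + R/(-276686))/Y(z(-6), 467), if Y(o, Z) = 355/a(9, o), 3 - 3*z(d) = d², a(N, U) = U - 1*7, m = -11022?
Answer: 1451530579921353/891898235447230 ≈ 1.6275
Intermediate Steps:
R = 1/108746 ≈ 9.1957e-6
a(N, U) = -7 + U (a(N, U) = U - 7 = -7 + U)
z(d) = 1 - d²/3
Y(o, Z) = 355/(-7 + o)
(353775/m + R/(-276686))/Y(z(-6), 467) = (353775/(-11022) + (1/108746)/(-276686))/((355/(-7 + (1 - ⅓*(-6)²)))) = (353775*(-1/11022) + (1/108746)*(-1/276686))/((355/(-7 + (1 - ⅓*36)))) = (-117925/3674 - 1/30088495756)/((355/(-7 + (1 - 12)))) = -161281175546817/(5024778791252*(355/(-7 - 11))) = -161281175546817/(5024778791252*(355/(-18))) = -161281175546817/(5024778791252*(355*(-1/18))) = -161281175546817/(5024778791252*(-355/18)) = -161281175546817/5024778791252*(-18/355) = 1451530579921353/891898235447230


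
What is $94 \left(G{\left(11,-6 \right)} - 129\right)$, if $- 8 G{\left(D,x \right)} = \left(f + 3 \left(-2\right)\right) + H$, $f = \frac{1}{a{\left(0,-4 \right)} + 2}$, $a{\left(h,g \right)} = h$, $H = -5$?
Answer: $- \frac{96021}{8} \approx -12003.0$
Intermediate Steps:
$f = \frac{1}{2}$ ($f = \frac{1}{0 + 2} = \frac{1}{2} \approx 0.5$)
$G{\left(D,x \right)} = \frac{21}{16}$ ($G{\left(D,x \right)} = - \frac{\left(\frac{1}{2} + 3 \left(-2\right)\right) - 5}{8} = - \frac{\left(\frac{1}{2} - 6\right) - 5}{8} = - \frac{- \frac{11}{2} - 5}{8} = \left(- \frac{1}{8}\right) \left(- \frac{21}{2}\right) = \frac{21}{16}$)
$94 \left(G{\left(11,-6 \right)} - 129\right) = 94 \left(\frac{21}{16} - 129\right) = 94 \left(- \frac{2043}{16}\right) = - \frac{96021}{8}$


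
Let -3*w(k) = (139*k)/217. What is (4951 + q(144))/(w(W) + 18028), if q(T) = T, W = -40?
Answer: 3316845/11741788 ≈ 0.28248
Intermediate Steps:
w(k) = -139*k/651 (w(k) = -139*k/(3*217) = -139*k/651)
(4951 + q(144))/(w(W) + 18028) = (4951 + 144)/(-139/651*(-40) + 18028) = 5095/(5560/651 + 18028) = 5095/(11741788/651) = 5095*(651/11741788) = 3316845/11741788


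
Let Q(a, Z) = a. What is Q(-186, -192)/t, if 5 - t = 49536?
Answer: 186/49531 ≈ 0.0037552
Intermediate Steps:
t = -49531 (t = 5 - 1*49536 = 5 - 49536 = -49531)
Q(-186, -192)/t = -186/(-49531) = -186*(-1/49531) = 186/49531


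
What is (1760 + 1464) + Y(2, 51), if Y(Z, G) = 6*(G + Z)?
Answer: 3542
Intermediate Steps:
Y(Z, G) = 6*G + 6*Z
(1760 + 1464) + Y(2, 51) = (1760 + 1464) + (6*51 + 6*2) = 3224 + (306 + 12) = 3224 + 318 = 3542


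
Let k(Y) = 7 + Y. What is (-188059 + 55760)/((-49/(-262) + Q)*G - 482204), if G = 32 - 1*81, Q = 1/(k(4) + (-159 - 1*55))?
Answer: 1005207802/3663853787 ≈ 0.27436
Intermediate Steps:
Q = -1/203 (Q = 1/((7 + 4) + (-159 - 1*55)) = 1/(11 + (-159 - 55)) = 1/(11 - 214) = 1/(-203) = -1/203 ≈ -0.0049261)
G = -49 (G = 32 - 81 = -49)
(-188059 + 55760)/((-49/(-262) + Q)*G - 482204) = (-188059 + 55760)/((-49/(-262) - 1/203)*(-49) - 482204) = -132299/((-49*(-1/262) - 1/203)*(-49) - 482204) = -132299/((49/262 - 1/203)*(-49) - 482204) = -132299/((9685/53186)*(-49) - 482204) = -132299/(-67795/7598 - 482204) = -132299/(-3663853787/7598) = -132299*(-7598/3663853787) = 1005207802/3663853787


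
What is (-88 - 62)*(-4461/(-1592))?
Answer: -334575/796 ≈ -420.32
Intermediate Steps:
(-88 - 62)*(-4461/(-1592)) = -(-669150)*(-1)/1592 = -150*4461/1592 = -334575/796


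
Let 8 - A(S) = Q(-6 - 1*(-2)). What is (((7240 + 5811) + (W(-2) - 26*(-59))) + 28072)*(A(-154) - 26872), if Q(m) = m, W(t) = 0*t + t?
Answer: -1145713300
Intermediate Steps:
W(t) = t (W(t) = 0 + t = t)
A(S) = 12 (A(S) = 8 - (-6 - 1*(-2)) = 8 - (-6 + 2) = 8 - 1*(-4) = 8 + 4 = 12)
(((7240 + 5811) + (W(-2) - 26*(-59))) + 28072)*(A(-154) - 26872) = (((7240 + 5811) + (-2 - 26*(-59))) + 28072)*(12 - 26872) = ((13051 + (-2 + 1534)) + 28072)*(-26860) = ((13051 + 1532) + 28072)*(-26860) = (14583 + 28072)*(-26860) = 42655*(-26860) = -1145713300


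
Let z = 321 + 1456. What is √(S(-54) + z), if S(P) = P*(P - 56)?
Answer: √7717 ≈ 87.846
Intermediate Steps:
S(P) = P*(-56 + P)
z = 1777
√(S(-54) + z) = √(-54*(-56 - 54) + 1777) = √(-54*(-110) + 1777) = √(5940 + 1777) = √7717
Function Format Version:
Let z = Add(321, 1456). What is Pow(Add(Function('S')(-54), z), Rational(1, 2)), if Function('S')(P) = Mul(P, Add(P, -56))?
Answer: Pow(7717, Rational(1, 2)) ≈ 87.846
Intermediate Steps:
Function('S')(P) = Mul(P, Add(-56, P))
z = 1777
Pow(Add(Function('S')(-54), z), Rational(1, 2)) = Pow(Add(Mul(-54, Add(-56, -54)), 1777), Rational(1, 2)) = Pow(Add(Mul(-54, -110), 1777), Rational(1, 2)) = Pow(Add(5940, 1777), Rational(1, 2)) = Pow(7717, Rational(1, 2))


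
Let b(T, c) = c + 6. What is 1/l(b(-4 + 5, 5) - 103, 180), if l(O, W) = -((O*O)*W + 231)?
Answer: -1/1523751 ≈ -6.5628e-7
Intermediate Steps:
b(T, c) = 6 + c
l(O, W) = -231 - W*O² (l(O, W) = -(O²*W + 231) = -(W*O² + 231) = -(231 + W*O²) = -231 - W*O²)
1/l(b(-4 + 5, 5) - 103, 180) = 1/(-231 - 1*180*((6 + 5) - 103)²) = 1/(-231 - 1*180*(11 - 103)²) = 1/(-231 - 1*180*(-92)²) = 1/(-231 - 1*180*8464) = 1/(-231 - 1523520) = 1/(-1523751) = -1/1523751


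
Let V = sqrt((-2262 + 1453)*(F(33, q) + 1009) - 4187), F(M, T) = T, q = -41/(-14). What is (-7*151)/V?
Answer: 1057*I*sqrt(17919566)/3839907 ≈ 1.1652*I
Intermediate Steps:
q = 41/14 (q = -41*(-1/14) = 41/14 ≈ 2.9286)
V = 3*I*sqrt(17919566)/14 (V = sqrt((-2262 + 1453)*(41/14 + 1009) - 4187) = sqrt(-809*14167/14 - 4187) = sqrt(-11461103/14 - 4187) = sqrt(-11519721/14) = 3*I*sqrt(17919566)/14 ≈ 907.1*I)
(-7*151)/V = (-7*151)/((3*I*sqrt(17919566)/14)) = -(-1057)*I*sqrt(17919566)/3839907 = 1057*I*sqrt(17919566)/3839907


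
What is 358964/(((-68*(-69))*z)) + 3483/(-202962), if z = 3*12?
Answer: 3011155453/1428446556 ≈ 2.1080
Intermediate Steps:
z = 36
358964/(((-68*(-69))*z)) + 3483/(-202962) = 358964/((-68*(-69)*36)) + 3483/(-202962) = 358964/((4692*36)) + 3483*(-1/202962) = 358964/168912 - 1161/67654 = 358964*(1/168912) - 1161/67654 = 89741/42228 - 1161/67654 = 3011155453/1428446556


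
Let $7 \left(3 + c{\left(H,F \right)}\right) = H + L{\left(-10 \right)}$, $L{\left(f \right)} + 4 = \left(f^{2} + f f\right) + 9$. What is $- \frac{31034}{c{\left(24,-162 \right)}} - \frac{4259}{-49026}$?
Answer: $- \frac{2662356079}{2549352} \approx -1044.3$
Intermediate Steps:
$L{\left(f \right)} = 5 + 2 f^{2}$ ($L{\left(f \right)} = -4 + \left(\left(f^{2} + f f\right) + 9\right) = -4 + \left(\left(f^{2} + f^{2}\right) + 9\right) = -4 + \left(2 f^{2} + 9\right) = -4 + \left(9 + 2 f^{2}\right) = 5 + 2 f^{2}$)
$c{\left(H,F \right)} = \frac{184}{7} + \frac{H}{7}$ ($c{\left(H,F \right)} = -3 + \frac{H + \left(5 + 2 \left(-10\right)^{2}\right)}{7} = -3 + \frac{H + \left(5 + 2 \cdot 100\right)}{7} = -3 + \frac{H + \left(5 + 200\right)}{7} = -3 + \frac{H + 205}{7} = -3 + \frac{205 + H}{7} = -3 + \left(\frac{205}{7} + \frac{H}{7}\right) = \frac{184}{7} + \frac{H}{7}$)
$- \frac{31034}{c{\left(24,-162 \right)}} - \frac{4259}{-49026} = - \frac{31034}{\frac{184}{7} + \frac{1}{7} \cdot 24} - \frac{4259}{-49026} = - \frac{31034}{\frac{184}{7} + \frac{24}{7}} - - \frac{4259}{49026} = - \frac{31034}{\frac{208}{7}} + \frac{4259}{49026} = \left(-31034\right) \frac{7}{208} + \frac{4259}{49026} = - \frac{108619}{104} + \frac{4259}{49026} = - \frac{2662356079}{2549352}$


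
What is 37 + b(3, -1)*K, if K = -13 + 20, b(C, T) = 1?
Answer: 44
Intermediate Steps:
K = 7
37 + b(3, -1)*K = 37 + 1*7 = 37 + 7 = 44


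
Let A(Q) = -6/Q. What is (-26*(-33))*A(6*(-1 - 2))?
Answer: 286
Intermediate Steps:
(-26*(-33))*A(6*(-1 - 2)) = (-26*(-33))*(-6*1/(6*(-1 - 2))) = 858*(-6/(6*(-3))) = 858*(-6/(-18)) = 858*(-6*(-1/18)) = 858*(⅓) = 286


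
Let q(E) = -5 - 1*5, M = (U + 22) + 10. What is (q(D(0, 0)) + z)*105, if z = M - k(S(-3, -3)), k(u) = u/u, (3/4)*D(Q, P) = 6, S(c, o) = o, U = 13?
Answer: 3570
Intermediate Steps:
D(Q, P) = 8 (D(Q, P) = (4/3)*6 = 8)
k(u) = 1
M = 45 (M = (13 + 22) + 10 = 35 + 10 = 45)
q(E) = -10 (q(E) = -5 - 5 = -10)
z = 44 (z = 45 - 1*1 = 45 - 1 = 44)
(q(D(0, 0)) + z)*105 = (-10 + 44)*105 = 34*105 = 3570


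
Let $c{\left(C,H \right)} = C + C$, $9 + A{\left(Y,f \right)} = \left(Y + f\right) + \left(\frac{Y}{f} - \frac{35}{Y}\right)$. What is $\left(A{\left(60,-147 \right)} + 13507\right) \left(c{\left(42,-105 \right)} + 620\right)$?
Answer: $\frac{1387774960}{147} \approx 9.4406 \cdot 10^{6}$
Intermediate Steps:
$A{\left(Y,f \right)} = -9 + Y + f - \frac{35}{Y} + \frac{Y}{f}$ ($A{\left(Y,f \right)} = -9 + \left(\left(Y + f\right) + \left(\frac{Y}{f} - \frac{35}{Y}\right)\right) = -9 + \left(\left(Y + f\right) + \left(- \frac{35}{Y} + \frac{Y}{f}\right)\right) = -9 + \left(Y + f - \frac{35}{Y} + \frac{Y}{f}\right) = -9 + Y + f - \frac{35}{Y} + \frac{Y}{f}$)
$c{\left(C,H \right)} = 2 C$
$\left(A{\left(60,-147 \right)} + 13507\right) \left(c{\left(42,-105 \right)} + 620\right) = \left(\left(-9 + 60 - 147 - \frac{35}{60} + \frac{60}{-147}\right) + 13507\right) \left(2 \cdot 42 + 620\right) = \left(\left(-9 + 60 - 147 - \frac{7}{12} + 60 \left(- \frac{1}{147}\right)\right) + 13507\right) \left(84 + 620\right) = \left(\left(-9 + 60 - 147 - \frac{7}{12} - \frac{20}{49}\right) + 13507\right) 704 = \left(- \frac{57031}{588} + 13507\right) 704 = \frac{7885085}{588} \cdot 704 = \frac{1387774960}{147}$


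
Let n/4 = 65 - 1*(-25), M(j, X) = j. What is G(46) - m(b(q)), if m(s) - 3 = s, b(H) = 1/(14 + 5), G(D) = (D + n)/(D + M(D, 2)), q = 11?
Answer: 1189/874 ≈ 1.3604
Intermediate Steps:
n = 360 (n = 4*(65 - 1*(-25)) = 4*(65 + 25) = 4*90 = 360)
G(D) = (360 + D)/(2*D) (G(D) = (D + 360)/(D + D) = (360 + D)/((2*D)) = (360 + D)*(1/(2*D)) = (360 + D)/(2*D))
b(H) = 1/19
m(s) = 3 + s
G(46) - m(b(q)) = (½)*(360 + 46)/46 - (3 + 1/19) = (½)*(1/46)*406 - 1*58/19 = 203/46 - 58/19 = 1189/874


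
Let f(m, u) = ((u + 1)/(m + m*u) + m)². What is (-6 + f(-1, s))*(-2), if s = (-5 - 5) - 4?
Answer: 4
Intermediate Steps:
s = -14 (s = -10 - 4 = -14)
f(m, u) = (m + (1 + u)/(m + m*u))² (f(m, u) = ((1 + u)/(m + m*u) + m)² = (m + (1 + u)/(m + m*u))²)
(-6 + f(-1, s))*(-2) = (-6 + (2 + (-1)⁻² + (-1)²))*(-2) = (-6 + (2 + 1 + 1))*(-2) = (-6 + 4)*(-2) = -2*(-2) = 4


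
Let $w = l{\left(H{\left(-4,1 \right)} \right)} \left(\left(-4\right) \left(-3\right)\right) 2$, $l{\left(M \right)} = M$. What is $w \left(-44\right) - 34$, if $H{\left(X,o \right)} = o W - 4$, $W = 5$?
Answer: $-1090$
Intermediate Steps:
$H{\left(X,o \right)} = -4 + 5 o$ ($H{\left(X,o \right)} = o 5 - 4 = 5 o - 4 = -4 + 5 o$)
$w = 24$ ($w = \left(-4 + 5 \cdot 1\right) \left(\left(-4\right) \left(-3\right)\right) 2 = \left(-4 + 5\right) 12 \cdot 2 = 1 \cdot 12 \cdot 2 = 12 \cdot 2 = 24$)
$w \left(-44\right) - 34 = 24 \left(-44\right) - 34 = -1056 - 34 = -1090$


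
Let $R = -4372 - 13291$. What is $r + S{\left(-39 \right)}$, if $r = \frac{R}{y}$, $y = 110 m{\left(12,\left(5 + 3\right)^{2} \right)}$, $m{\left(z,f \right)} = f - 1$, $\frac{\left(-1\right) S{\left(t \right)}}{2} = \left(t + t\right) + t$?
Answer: $\frac{1603957}{6930} \approx 231.45$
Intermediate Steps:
$R = -17663$
$S{\left(t \right)} = - 6 t$ ($S{\left(t \right)} = - 2 \left(\left(t + t\right) + t\right) = - 2 \left(2 t + t\right) = - 2 \cdot 3 t = - 6 t$)
$m{\left(z,f \right)} = -1 + f$
$y = 6930$ ($y = 110 \left(-1 + \left(5 + 3\right)^{2}\right) = 110 \left(-1 + 8^{2}\right) = 110 \left(-1 + 64\right) = 110 \cdot 63 = 6930$)
$r = - \frac{17663}{6930} \approx -2.5488$
$r + S{\left(-39 \right)} = - \frac{17663}{6930} - -234 = - \frac{17663}{6930} + 234 = \frac{1603957}{6930}$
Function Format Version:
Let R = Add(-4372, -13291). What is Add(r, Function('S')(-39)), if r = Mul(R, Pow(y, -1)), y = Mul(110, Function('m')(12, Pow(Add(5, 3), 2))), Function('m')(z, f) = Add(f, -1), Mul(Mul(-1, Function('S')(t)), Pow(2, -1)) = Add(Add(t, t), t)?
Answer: Rational(1603957, 6930) ≈ 231.45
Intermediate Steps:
R = -17663
Function('S')(t) = Mul(-6, t) (Function('S')(t) = Mul(-2, Add(Add(t, t), t)) = Mul(-2, Add(Mul(2, t), t)) = Mul(-2, Mul(3, t)) = Mul(-6, t))
Function('m')(z, f) = Add(-1, f)
y = 6930 (y = Mul(110, Add(-1, Pow(Add(5, 3), 2))) = Mul(110, Add(-1, Pow(8, 2))) = Mul(110, Add(-1, 64)) = Mul(110, 63) = 6930)
r = Rational(-17663, 6930) (r = Mul(-17663, Pow(6930, -1)) = Mul(-17663, Rational(1, 6930)) = Rational(-17663, 6930) ≈ -2.5488)
Add(r, Function('S')(-39)) = Add(Rational(-17663, 6930), Mul(-6, -39)) = Add(Rational(-17663, 6930), 234) = Rational(1603957, 6930)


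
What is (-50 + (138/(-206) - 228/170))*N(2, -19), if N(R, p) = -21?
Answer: 9562497/8755 ≈ 1092.2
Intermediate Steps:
(-50 + (138/(-206) - 228/170))*N(2, -19) = (-50 + (138/(-206) - 228/170))*(-21) = (-50 + (138*(-1/206) - 228*1/170))*(-21) = (-50 + (-69/103 - 114/85))*(-21) = (-50 - 17607/8755)*(-21) = -455357/8755*(-21) = 9562497/8755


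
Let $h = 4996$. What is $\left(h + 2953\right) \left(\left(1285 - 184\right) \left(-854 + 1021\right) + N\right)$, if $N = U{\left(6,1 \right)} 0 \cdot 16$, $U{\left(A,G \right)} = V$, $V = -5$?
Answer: $1461558783$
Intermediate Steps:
$U{\left(A,G \right)} = -5$
$N = 0$ ($N = \left(-5\right) 0 \cdot 16 = 0 \cdot 16 = 0$)
$\left(h + 2953\right) \left(\left(1285 - 184\right) \left(-854 + 1021\right) + N\right) = \left(4996 + 2953\right) \left(\left(1285 - 184\right) \left(-854 + 1021\right) + 0\right) = 7949 \left(1101 \cdot 167 + 0\right) = 7949 \left(183867 + 0\right) = 7949 \cdot 183867 = 1461558783$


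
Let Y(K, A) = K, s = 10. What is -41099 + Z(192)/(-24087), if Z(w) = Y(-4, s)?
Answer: -989951609/24087 ≈ -41099.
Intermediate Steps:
Z(w) = -4
-41099 + Z(192)/(-24087) = -41099 - 4/(-24087) = -41099 - 4*(-1/24087) = -41099 + 4/24087 = -989951609/24087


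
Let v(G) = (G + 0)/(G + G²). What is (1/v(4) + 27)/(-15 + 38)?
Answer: 32/23 ≈ 1.3913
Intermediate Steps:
v(G) = G/(G + G²)
(1/v(4) + 27)/(-15 + 38) = (1/(1/(1 + 4)) + 27)/(-15 + 38) = (1/(1/5) + 27)/23 = (1/(⅕) + 27)*(1/23) = (5 + 27)*(1/23) = 32*(1/23) = 32/23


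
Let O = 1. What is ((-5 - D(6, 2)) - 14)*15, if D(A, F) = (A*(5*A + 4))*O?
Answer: -3345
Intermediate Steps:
D(A, F) = A*(4 + 5*A) (D(A, F) = (A*(5*A + 4))*1 = (A*(4 + 5*A))*1 = A*(4 + 5*A))
((-5 - D(6, 2)) - 14)*15 = ((-5 - 6*(4 + 5*6)) - 14)*15 = ((-5 - 6*(4 + 30)) - 14)*15 = ((-5 - 6*34) - 14)*15 = ((-5 - 1*204) - 14)*15 = ((-5 - 204) - 14)*15 = (-209 - 14)*15 = -223*15 = -3345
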